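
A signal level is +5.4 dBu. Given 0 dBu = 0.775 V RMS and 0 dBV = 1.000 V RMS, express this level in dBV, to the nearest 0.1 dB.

+3.2 dBV

The offset between the scales is 20·log₁₀(0.775/1.000) = −2.214 dB.
So dBV = +5.4 − 2.214 = +3.2 dBV.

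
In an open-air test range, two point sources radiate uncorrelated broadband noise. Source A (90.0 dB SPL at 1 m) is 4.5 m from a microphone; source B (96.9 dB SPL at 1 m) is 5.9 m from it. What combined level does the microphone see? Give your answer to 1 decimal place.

82.8 dB SPL

At the listener: L_A = 90.0 − 20·log₁₀(4.5) = 76.94 dB; L_B = 96.9 − 20·log₁₀(5.9) = 81.48 dB.
Combined: 10·log₁₀(10^(76.94/10)+10^(81.48/10)) = 82.8 dB SPL.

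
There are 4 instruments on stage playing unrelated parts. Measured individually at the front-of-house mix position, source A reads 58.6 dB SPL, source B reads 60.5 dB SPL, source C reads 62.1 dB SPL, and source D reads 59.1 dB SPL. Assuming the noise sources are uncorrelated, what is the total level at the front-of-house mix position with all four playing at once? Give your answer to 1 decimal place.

Add the sources as powers (linear), then convert back to dB:
L_total = 10·log₁₀(10^(58.6/10) + 10^(60.5/10) + 10^(62.1/10) + 10^(59.1/10)) = 10·log₁₀(4281000) = 66.3 dB SPL.

66.3 dB SPL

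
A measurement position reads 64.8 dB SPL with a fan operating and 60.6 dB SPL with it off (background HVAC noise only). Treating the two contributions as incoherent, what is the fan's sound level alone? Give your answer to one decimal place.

62.7 dB SPL

Background correction is a power subtraction:
L_src = 10·log₁₀(10^(64.8/10) − 10^(60.6/10)) = 10·log₁₀(1872000) = 62.7 dB SPL.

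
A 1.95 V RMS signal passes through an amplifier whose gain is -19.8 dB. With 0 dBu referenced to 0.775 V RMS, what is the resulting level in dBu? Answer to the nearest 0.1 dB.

Input level: 20·log₁₀(1.95/0.775) = 8.01 dBu.
Output: 8.01 − 19.8 = -11.8 dBu.

-11.8 dBu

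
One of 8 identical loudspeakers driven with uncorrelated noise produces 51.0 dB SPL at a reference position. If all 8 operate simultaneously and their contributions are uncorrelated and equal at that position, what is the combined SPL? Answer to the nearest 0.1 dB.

8 equal incoherent sources raise the level by 10·log₁₀(8) = 9.03 dB.
L_total = 51.0 + 9.03 = 60.0 dB SPL.

60.0 dB SPL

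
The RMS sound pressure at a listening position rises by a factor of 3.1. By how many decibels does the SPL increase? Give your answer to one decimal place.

9.8 dB

Sound pressure is an amplitude quantity: ΔL = 20·log₁₀(p₂/p₁).
20·log₁₀(3.1) = 9.8 dB.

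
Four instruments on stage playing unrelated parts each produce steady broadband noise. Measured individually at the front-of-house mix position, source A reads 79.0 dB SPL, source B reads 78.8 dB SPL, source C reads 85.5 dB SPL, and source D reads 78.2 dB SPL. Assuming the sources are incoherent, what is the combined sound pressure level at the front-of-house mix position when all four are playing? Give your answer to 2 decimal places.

87.61 dB SPL

Add the sources as powers (linear), then convert back to dB:
L_total = 10·log₁₀(10^(79.0/10) + 10^(78.8/10) + 10^(85.5/10) + 10^(78.2/10)) = 10·log₁₀(576200000) = 87.61 dB SPL.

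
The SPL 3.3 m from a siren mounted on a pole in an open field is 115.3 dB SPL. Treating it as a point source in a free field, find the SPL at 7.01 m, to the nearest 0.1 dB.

108.8 dB SPL

For a point source in a free field, ΔL = −20·log₁₀(d₂/d₁).
ΔL = −20·log₁₀(7.01/3.3) = -6.54 dB, so L₂ = 115.3 + (-6.54) = 108.8 dB SPL.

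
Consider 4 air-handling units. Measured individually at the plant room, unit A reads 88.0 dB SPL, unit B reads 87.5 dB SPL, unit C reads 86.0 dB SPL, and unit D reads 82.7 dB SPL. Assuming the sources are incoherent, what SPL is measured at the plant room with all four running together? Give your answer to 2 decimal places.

Uncorrelated sources add in intensity (power), not in dB.
L_total = 10·log₁₀(10^(88.0/10) + 10^(87.5/10) + 10^(86.0/10) + 10^(82.7/10)) = 10·log₁₀(1778000000) = 92.50 dB SPL.

92.50 dB SPL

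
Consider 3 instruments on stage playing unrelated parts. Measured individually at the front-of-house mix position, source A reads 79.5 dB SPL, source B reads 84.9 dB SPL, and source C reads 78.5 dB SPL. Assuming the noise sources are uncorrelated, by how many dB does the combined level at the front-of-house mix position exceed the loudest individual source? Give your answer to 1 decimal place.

Incoherent sources sum as intensities:
L_total = 10·log₁₀(10^(79.5/10) + 10^(84.9/10) + 10^(78.5/10)) = 86.71 dB SPL.
Excess over the loudest (84.9 dB): 86.71 − 84.9 = 1.8 dB.

1.8 dB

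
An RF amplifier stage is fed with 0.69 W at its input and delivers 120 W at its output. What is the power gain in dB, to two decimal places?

Power is a power quantity, so gain = 10·log₁₀(P_out/P_in).
10·log₁₀(120/0.69) = 10·log₁₀(173.9) = 22.40 dB.

22.40 dB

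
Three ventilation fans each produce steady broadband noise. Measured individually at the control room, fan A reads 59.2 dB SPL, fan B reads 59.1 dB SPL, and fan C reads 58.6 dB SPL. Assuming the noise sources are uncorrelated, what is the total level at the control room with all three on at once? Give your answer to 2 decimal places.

Incoherent sources sum as intensities:
L_total = 10·log₁₀(10^(59.2/10) + 10^(59.1/10) + 10^(58.6/10)) = 10·log₁₀(2369000) = 63.75 dB SPL.

63.75 dB SPL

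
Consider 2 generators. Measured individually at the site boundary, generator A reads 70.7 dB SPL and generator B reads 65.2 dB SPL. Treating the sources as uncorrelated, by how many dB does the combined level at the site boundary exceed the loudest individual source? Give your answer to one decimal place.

1.1 dB

Uncorrelated sources add in intensity (power), not in dB.
L_total = 10·log₁₀(10^(70.7/10) + 10^(65.2/10)) = 71.78 dB SPL.
Excess over the loudest (70.7 dB): 71.78 − 70.7 = 1.1 dB.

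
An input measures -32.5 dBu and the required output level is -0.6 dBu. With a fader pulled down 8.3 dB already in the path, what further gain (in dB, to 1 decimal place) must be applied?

40.2 dB

The required make-up gain is the shortfall in the dB sum.
G = -0.6 − (-32.5) + 8.3 = 40.2 dB.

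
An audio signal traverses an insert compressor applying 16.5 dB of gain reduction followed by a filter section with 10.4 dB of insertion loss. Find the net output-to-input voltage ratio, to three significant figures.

Net gain = (−16.5) + (−10.4) = -26.9 dB.
Voltage ratio = 10^(-26.9/20) = 0.0452.

0.0452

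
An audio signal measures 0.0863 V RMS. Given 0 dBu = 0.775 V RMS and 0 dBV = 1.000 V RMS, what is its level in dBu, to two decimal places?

dBu = 20·log₁₀(V / 0.775 V).
20·log₁₀(0.0863/0.775) = -19.07 dBu.

-19.07 dBu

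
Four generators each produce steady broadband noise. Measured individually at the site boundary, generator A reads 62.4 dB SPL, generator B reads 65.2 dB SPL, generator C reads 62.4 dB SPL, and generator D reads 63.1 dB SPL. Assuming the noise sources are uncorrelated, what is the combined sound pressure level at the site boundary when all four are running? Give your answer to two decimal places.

69.46 dB SPL

Uncorrelated sources add in intensity (power), not in dB.
L_total = 10·log₁₀(10^(62.4/10) + 10^(65.2/10) + 10^(62.4/10) + 10^(63.1/10)) = 10·log₁₀(8829000) = 69.46 dB SPL.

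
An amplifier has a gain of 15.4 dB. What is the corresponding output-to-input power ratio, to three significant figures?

Power ratio = 10^(dB/10).
10^(15.4/10) = 10^(1.540) = 34.7.

34.7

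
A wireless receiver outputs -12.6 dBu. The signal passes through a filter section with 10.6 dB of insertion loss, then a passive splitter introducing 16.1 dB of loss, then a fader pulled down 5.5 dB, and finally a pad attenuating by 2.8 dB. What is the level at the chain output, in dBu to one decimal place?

In dB, series stages simply add:
-12.6 − 10.6 − 16.1 − 5.5 − 2.8 = -47.6 dBu.

-47.6 dBu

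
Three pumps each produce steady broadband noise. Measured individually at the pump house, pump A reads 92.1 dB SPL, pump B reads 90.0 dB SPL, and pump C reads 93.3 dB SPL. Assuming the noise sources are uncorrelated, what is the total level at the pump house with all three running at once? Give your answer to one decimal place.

96.8 dB SPL

Incoherent sources sum as intensities:
L_total = 10·log₁₀(10^(92.1/10) + 10^(90.0/10) + 10^(93.3/10)) = 10·log₁₀(4760000000) = 96.8 dB SPL.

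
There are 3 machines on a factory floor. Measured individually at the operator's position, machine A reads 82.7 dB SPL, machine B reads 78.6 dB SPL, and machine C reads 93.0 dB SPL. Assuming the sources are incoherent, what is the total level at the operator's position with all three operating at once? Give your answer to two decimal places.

Add the sources as powers (linear), then convert back to dB:
L_total = 10·log₁₀(10^(82.7/10) + 10^(78.6/10) + 10^(93.0/10)) = 10·log₁₀(2254000000) = 93.53 dB SPL.

93.53 dB SPL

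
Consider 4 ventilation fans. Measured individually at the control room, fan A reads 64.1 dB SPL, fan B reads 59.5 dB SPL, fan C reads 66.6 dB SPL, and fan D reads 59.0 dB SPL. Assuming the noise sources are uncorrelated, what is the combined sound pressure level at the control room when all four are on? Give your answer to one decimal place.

Add the sources as powers (linear), then convert back to dB:
L_total = 10·log₁₀(10^(64.1/10) + 10^(59.5/10) + 10^(66.6/10) + 10^(59.0/10)) = 10·log₁₀(8827000) = 69.5 dB SPL.

69.5 dB SPL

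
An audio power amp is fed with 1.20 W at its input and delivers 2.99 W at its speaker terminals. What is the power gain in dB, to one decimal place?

Power is a power quantity, so gain = 10·log₁₀(P_out/P_in).
10·log₁₀(2.99/1.20) = 10·log₁₀(2.492) = 4.0 dB.

4.0 dB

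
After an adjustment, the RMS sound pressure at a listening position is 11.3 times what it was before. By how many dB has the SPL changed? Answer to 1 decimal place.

SPL change from a pressure ratio uses the 20·log₁₀ form:
20·log₁₀(11.3) = 21.1 dB.

21.1 dB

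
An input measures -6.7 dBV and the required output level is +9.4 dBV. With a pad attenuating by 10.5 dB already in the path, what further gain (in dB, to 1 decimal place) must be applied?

26.6 dB

The required make-up gain is the shortfall in the dB sum.
G = +9.4 − (-6.7) + 10.5 = 26.6 dB.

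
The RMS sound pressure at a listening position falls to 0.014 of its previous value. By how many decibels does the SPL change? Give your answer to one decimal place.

-37.1 dB

Sound pressure is an amplitude quantity: ΔL = 20·log₁₀(p₂/p₁).
20·log₁₀(0.014) = -37.1 dB.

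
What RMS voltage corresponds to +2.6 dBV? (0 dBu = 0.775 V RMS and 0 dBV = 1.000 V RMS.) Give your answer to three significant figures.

V = 1.000 V × 10^(+2.6/20).
= 1.000 × 1.349 = 1.35 V.

1.35 V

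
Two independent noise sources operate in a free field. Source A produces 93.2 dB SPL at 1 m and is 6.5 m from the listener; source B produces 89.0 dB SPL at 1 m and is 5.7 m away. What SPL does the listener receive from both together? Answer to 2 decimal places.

78.69 dB SPL

At the listener: L_A = 93.2 − 20·log₁₀(6.5) = 76.942 dB; L_B = 89.0 − 20·log₁₀(5.7) = 73.883 dB.
Combined: 10·log₁₀(10^(76.942/10)+10^(73.883/10)) = 78.69 dB SPL.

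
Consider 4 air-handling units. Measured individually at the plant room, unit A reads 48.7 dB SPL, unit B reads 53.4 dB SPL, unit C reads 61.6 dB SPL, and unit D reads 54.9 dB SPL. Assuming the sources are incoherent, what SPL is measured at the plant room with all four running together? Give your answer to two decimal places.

Incoherent sources sum as intensities:
L_total = 10·log₁₀(10^(48.7/10) + 10^(53.4/10) + 10^(61.6/10) + 10^(54.9/10)) = 10·log₁₀(2047000) = 63.11 dB SPL.

63.11 dB SPL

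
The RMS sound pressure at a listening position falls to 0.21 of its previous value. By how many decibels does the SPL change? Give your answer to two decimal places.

-13.56 dB

Sound pressure is an amplitude quantity: ΔL = 20·log₁₀(p₂/p₁).
20·log₁₀(0.21) = -13.56 dB.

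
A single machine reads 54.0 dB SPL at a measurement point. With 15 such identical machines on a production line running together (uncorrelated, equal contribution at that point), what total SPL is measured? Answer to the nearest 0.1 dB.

65.8 dB SPL

15 equal incoherent sources raise the level by 10·log₁₀(15) = 11.76 dB.
L_total = 54.0 + 11.76 = 65.8 dB SPL.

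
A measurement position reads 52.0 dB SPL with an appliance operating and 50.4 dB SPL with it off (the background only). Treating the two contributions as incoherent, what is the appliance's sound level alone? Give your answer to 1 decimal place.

46.9 dB SPL

Background correction is a power subtraction:
L_src = 10·log₁₀(10^(52.0/10) − 10^(50.4/10)) = 10·log₁₀(48840) = 46.9 dB SPL.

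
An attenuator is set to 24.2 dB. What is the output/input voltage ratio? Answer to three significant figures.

Voltage ratio = 10^(dB/20).
10^(-24.2/20) = 10^(-1.210) = 0.0617.

0.0617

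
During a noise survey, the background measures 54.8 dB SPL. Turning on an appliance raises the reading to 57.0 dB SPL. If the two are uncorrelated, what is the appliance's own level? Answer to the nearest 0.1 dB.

Background correction is a power subtraction:
L_src = 10·log₁₀(10^(57.0/10) − 10^(54.8/10)) = 10·log₁₀(199200) = 53.0 dB SPL.

53.0 dB SPL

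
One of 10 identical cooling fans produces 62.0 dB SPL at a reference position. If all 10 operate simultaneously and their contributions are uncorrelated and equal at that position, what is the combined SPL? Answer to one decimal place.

10 equal incoherent sources raise the level by 10·log₁₀(10) = 10.00 dB.
L_total = 62.0 + 10.00 = 72.0 dB SPL.

72.0 dB SPL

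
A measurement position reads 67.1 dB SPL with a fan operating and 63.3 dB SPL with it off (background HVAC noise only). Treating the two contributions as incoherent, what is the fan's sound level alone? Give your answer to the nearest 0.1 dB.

Remove the background by subtracting linear intensities:
L_src = 10·log₁₀(10^(67.1/10) − 10^(63.3/10)) = 10·log₁₀(2991000) = 64.8 dB SPL.

64.8 dB SPL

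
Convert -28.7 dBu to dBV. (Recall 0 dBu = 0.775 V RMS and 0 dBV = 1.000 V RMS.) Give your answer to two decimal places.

The offset between the scales is 20·log₁₀(0.775/1.000) = −2.214 dB.
So dBV = -28.7 − 2.214 = -30.91 dBV.

-30.91 dBV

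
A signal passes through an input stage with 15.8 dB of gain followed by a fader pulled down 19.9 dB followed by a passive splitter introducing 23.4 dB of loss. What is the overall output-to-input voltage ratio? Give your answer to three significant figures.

Net gain = 15.8 + (−19.9) + (−23.4) = -27.5 dB.
Voltage ratio = 10^(-27.5/20) = 0.0422.

0.0422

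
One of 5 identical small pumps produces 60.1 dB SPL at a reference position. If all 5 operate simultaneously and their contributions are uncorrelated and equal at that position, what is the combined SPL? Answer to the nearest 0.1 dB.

67.1 dB SPL

5 equal incoherent sources raise the level by 10·log₁₀(5) = 6.99 dB.
L_total = 60.1 + 6.99 = 67.1 dB SPL.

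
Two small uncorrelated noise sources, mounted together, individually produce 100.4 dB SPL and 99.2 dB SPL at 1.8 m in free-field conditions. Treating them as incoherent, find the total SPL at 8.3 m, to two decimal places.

89.58 dB SPL

Combined at 1.8 m: 10·log₁₀(10^(100.4/10)+10^(99.2/10)) = 102.852 dB SPL.
Then apply −20·log₁₀(8.3/1.8) = -13.276 dB → 89.58 dB SPL.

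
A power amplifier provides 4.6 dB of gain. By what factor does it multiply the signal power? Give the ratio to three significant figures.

Power ratio = 10^(dB/10).
10^(4.6/10) = 10^(0.4600) = 2.88.

2.88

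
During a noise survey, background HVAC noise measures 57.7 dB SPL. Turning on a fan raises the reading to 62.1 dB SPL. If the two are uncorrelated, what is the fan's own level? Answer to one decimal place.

Remove the background by subtracting linear intensities:
L_src = 10·log₁₀(10^(62.1/10) − 10^(57.7/10)) = 10·log₁₀(1033000) = 60.1 dB SPL.

60.1 dB SPL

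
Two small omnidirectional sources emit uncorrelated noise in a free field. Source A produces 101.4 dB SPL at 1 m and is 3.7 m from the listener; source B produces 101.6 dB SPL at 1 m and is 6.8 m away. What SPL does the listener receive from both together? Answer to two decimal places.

91.21 dB SPL

At the listener: L_A = 101.4 − 20·log₁₀(3.7) = 90.036 dB; L_B = 101.6 − 20·log₁₀(6.8) = 84.950 dB.
Combined: 10·log₁₀(10^(90.036/10)+10^(84.950/10)) = 91.21 dB SPL.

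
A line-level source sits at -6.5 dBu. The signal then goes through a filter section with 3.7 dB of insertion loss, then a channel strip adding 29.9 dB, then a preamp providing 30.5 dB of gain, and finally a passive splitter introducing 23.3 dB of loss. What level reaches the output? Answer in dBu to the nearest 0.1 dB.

+26.9 dBu

Gain stages sum in dB:
-6.5 − 3.7 + 29.9 + 30.5 − 23.3 = +26.9 dBu.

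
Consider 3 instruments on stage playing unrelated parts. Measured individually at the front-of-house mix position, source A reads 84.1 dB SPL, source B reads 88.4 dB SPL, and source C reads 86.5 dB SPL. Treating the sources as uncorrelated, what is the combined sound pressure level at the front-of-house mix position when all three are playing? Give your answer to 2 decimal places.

Add the sources as powers (linear), then convert back to dB:
L_total = 10·log₁₀(10^(84.1/10) + 10^(88.4/10) + 10^(86.5/10)) = 10·log₁₀(1396000000) = 91.45 dB SPL.

91.45 dB SPL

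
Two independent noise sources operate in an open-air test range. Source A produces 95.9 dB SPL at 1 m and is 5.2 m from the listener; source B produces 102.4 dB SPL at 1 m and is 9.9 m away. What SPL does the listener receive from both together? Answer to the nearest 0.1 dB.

At the listener: L_A = 95.9 − 20·log₁₀(5.2) = 81.58 dB; L_B = 102.4 − 20·log₁₀(9.9) = 82.49 dB.
Combined: 10·log₁₀(10^(81.58/10)+10^(82.49/10)) = 85.1 dB SPL.

85.1 dB SPL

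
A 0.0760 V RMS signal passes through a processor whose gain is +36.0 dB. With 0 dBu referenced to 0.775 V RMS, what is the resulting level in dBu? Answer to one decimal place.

Input level: 20·log₁₀(0.0760/0.775) = -20.17 dBu.
Output: -20.17 + 36.0 = +15.8 dBu.

+15.8 dBu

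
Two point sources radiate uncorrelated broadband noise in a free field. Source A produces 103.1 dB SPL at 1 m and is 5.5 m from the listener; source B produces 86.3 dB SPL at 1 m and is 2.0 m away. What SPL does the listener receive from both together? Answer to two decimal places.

At the listener: L_A = 103.1 − 20·log₁₀(5.5) = 88.293 dB; L_B = 86.3 − 20·log₁₀(2.0) = 80.279 dB.
Combined: 10·log₁₀(10^(88.293/10)+10^(80.279/10)) = 88.93 dB SPL.

88.93 dB SPL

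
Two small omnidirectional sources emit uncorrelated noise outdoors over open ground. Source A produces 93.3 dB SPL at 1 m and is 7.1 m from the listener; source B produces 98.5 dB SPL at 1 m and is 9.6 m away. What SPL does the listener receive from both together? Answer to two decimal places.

At the listener: L_A = 93.3 − 20·log₁₀(7.1) = 76.275 dB; L_B = 98.5 − 20·log₁₀(9.6) = 78.855 dB.
Combined: 10·log₁₀(10^(76.275/10)+10^(78.855/10)) = 80.76 dB SPL.

80.76 dB SPL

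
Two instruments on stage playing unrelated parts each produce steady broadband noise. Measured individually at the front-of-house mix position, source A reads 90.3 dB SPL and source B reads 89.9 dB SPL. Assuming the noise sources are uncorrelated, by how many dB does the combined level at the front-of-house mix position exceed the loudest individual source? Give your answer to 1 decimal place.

2.8 dB

Uncorrelated sources add in intensity (power), not in dB.
L_total = 10·log₁₀(10^(90.3/10) + 10^(89.9/10)) = 93.11 dB SPL.
Excess over the loudest (90.3 dB): 93.11 − 90.3 = 2.8 dB.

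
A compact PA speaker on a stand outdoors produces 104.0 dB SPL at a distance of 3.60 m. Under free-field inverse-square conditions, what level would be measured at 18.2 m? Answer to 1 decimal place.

For a point source in a free field, ΔL = −20·log₁₀(d₂/d₁).
ΔL = −20·log₁₀(18.2/3.60) = -14.08 dB, so L₂ = 104.0 + (-14.08) = 89.9 dB SPL.

89.9 dB SPL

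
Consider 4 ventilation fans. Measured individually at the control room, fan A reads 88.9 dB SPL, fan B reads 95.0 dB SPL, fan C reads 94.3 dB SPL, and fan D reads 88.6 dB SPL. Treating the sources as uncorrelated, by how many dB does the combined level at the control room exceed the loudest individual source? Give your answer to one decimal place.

3.7 dB

Uncorrelated sources add in intensity (power), not in dB.
L_total = 10·log₁₀(10^(88.9/10) + 10^(95.0/10) + 10^(94.3/10) + 10^(88.6/10)) = 98.67 dB SPL.
Excess over the loudest (95.0 dB): 98.67 − 95.0 = 3.7 dB.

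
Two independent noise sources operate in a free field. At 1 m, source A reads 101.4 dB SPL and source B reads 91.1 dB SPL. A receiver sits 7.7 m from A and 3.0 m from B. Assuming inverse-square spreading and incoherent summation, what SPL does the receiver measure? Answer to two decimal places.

85.75 dB SPL

At the listener: L_A = 101.4 − 20·log₁₀(7.7) = 83.670 dB; L_B = 91.1 − 20·log₁₀(3.0) = 81.558 dB.
Combined: 10·log₁₀(10^(83.670/10)+10^(81.558/10)) = 85.75 dB SPL.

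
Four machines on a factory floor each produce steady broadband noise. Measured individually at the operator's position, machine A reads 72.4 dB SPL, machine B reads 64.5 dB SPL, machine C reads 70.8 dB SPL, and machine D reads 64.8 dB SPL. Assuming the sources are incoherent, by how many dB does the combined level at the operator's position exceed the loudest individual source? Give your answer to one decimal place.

3.1 dB

Uncorrelated sources add in intensity (power), not in dB.
L_total = 10·log₁₀(10^(72.4/10) + 10^(64.5/10) + 10^(70.8/10) + 10^(64.8/10)) = 75.47 dB SPL.
Excess over the loudest (72.4 dB): 75.47 − 72.4 = 3.1 dB.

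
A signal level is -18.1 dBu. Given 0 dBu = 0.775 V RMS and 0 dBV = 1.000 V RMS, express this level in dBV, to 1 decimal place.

The offset between the scales is 20·log₁₀(0.775/1.000) = −2.214 dB.
So dBV = -18.1 − 2.214 = -20.3 dBV.

-20.3 dBV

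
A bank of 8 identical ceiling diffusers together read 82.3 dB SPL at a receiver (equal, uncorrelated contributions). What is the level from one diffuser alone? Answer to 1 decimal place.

73.3 dB SPL

8 equal incoherent sources add 10·log₁₀(8) = 9.03 dB over one source.
L_one = 82.3 − 9.03 = 73.3 dB SPL.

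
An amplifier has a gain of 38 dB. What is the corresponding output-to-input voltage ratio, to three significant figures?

79.4

Voltage ratio = 10^(dB/20).
10^(38/20) = 10^(1.900) = 79.4.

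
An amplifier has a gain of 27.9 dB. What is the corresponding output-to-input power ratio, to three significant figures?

617

Power ratio = 10^(dB/10).
10^(27.9/10) = 10^(2.790) = 617.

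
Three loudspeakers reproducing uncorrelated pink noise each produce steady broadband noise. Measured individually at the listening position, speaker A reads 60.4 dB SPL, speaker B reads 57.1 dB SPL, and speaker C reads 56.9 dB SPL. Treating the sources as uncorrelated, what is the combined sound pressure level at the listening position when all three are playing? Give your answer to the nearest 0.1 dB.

Add the sources as powers (linear), then convert back to dB:
L_total = 10·log₁₀(10^(60.4/10) + 10^(57.1/10) + 10^(56.9/10)) = 10·log₁₀(2099000) = 63.2 dB SPL.

63.2 dB SPL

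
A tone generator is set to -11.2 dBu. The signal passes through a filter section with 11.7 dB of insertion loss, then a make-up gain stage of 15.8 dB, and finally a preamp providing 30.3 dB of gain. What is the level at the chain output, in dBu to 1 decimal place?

Cascaded gains and losses add directly in dB.
-11.2 − 11.7 + 15.8 + 30.3 = +23.2 dBu.

+23.2 dBu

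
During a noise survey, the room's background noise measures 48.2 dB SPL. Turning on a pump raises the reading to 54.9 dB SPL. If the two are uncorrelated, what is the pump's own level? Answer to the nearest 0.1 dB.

Background correction is a power subtraction:
L_src = 10·log₁₀(10^(54.9/10) − 10^(48.2/10)) = 10·log₁₀(243000) = 53.9 dB SPL.

53.9 dB SPL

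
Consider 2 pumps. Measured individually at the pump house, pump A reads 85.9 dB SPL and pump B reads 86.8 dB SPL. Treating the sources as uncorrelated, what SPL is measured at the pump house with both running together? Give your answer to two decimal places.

Add the sources as powers (linear), then convert back to dB:
L_total = 10·log₁₀(10^(85.9/10) + 10^(86.8/10)) = 10·log₁₀(867700000) = 89.38 dB SPL.

89.38 dB SPL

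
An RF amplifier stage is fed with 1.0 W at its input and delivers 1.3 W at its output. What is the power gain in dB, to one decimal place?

1.1 dB

Power ratio → dB uses the 10·log₁₀ form:
10·log₁₀(1.3/1.0) = 10·log₁₀(1.300) = 1.1 dB.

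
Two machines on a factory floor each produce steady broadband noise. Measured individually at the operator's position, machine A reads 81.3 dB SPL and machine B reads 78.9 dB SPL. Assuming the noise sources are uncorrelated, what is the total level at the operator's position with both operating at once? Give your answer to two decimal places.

Uncorrelated sources add in intensity (power), not in dB.
L_total = 10·log₁₀(10^(81.3/10) + 10^(78.9/10)) = 10·log₁₀(212500000) = 83.27 dB SPL.

83.27 dB SPL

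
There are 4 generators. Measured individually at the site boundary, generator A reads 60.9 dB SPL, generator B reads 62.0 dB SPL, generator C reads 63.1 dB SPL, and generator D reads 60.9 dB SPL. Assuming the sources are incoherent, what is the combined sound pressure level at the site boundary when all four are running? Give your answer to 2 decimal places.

67.84 dB SPL

Uncorrelated sources add in intensity (power), not in dB.
L_total = 10·log₁₀(10^(60.9/10) + 10^(62.0/10) + 10^(63.1/10) + 10^(60.9/10)) = 10·log₁₀(6087000) = 67.84 dB SPL.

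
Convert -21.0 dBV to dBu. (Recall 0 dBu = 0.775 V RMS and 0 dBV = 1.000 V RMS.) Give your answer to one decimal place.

The offset between the scales is 20·log₁₀(0.775/1.000) = −2.214 dB.
So dBu = -21.0 + 2.214 = -18.8 dBu.

-18.8 dBu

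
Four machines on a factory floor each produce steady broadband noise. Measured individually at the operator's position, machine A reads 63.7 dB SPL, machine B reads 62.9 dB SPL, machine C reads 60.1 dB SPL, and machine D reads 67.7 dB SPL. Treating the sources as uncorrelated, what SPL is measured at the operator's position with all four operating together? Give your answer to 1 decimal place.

70.5 dB SPL

Uncorrelated sources add in intensity (power), not in dB.
L_total = 10·log₁₀(10^(63.7/10) + 10^(62.9/10) + 10^(60.1/10) + 10^(67.7/10)) = 10·log₁₀(11210000) = 70.5 dB SPL.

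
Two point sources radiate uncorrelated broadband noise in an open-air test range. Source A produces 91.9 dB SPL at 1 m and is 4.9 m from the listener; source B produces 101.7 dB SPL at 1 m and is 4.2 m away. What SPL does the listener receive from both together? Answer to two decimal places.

89.56 dB SPL

At the listener: L_A = 91.9 − 20·log₁₀(4.9) = 78.096 dB; L_B = 101.7 − 20·log₁₀(4.2) = 89.235 dB.
Combined: 10·log₁₀(10^(78.096/10)+10^(89.235/10)) = 89.56 dB SPL.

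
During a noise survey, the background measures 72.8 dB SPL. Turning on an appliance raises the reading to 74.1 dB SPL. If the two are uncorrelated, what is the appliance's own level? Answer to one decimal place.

68.2 dB SPL

Subtract intensities: L_src = 10·log₁₀(10^(L_total/10) − 10^(L_bg/10)).
L_src = 10·log₁₀(10^(74.1/10) − 10^(72.8/10)) = 10·log₁₀(6649000) = 68.2 dB SPL.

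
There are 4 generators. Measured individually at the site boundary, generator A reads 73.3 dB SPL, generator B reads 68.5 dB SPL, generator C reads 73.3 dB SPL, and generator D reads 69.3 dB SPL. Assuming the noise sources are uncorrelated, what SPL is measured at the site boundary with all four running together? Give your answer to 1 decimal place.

Add the sources as powers (linear), then convert back to dB:
L_total = 10·log₁₀(10^(73.3/10) + 10^(68.5/10) + 10^(73.3/10) + 10^(69.3/10)) = 10·log₁₀(58350000) = 77.7 dB SPL.

77.7 dB SPL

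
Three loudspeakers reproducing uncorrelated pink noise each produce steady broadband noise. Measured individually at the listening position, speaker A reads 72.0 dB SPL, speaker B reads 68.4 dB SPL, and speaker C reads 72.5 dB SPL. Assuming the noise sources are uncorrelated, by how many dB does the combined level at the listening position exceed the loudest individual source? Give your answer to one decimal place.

3.6 dB

Incoherent sources sum as intensities:
L_total = 10·log₁₀(10^(72.0/10) + 10^(68.4/10) + 10^(72.5/10)) = 76.08 dB SPL.
Excess over the loudest (72.5 dB): 76.08 − 72.5 = 3.6 dB.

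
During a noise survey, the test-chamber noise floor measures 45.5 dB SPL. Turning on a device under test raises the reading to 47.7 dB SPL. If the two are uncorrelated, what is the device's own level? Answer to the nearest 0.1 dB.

43.7 dB SPL

Remove the background by subtracting linear intensities:
L_src = 10·log₁₀(10^(47.7/10) − 10^(45.5/10)) = 10·log₁₀(23400) = 43.7 dB SPL.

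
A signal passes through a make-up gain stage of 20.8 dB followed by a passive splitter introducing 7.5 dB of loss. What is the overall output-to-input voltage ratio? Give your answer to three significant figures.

4.62

Net gain = 20.8 + (−7.5) = 13.3 dB.
Voltage ratio = 10^(13.3/20) = 4.62.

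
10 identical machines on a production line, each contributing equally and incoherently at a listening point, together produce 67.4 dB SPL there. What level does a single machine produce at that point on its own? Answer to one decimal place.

10 equal incoherent sources add 10·log₁₀(10) = 10.00 dB over one source.
L_one = 67.4 − 10.00 = 57.4 dB SPL.

57.4 dB SPL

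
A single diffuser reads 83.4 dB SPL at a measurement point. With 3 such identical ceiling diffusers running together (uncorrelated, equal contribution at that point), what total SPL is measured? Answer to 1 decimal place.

3 equal incoherent sources raise the level by 10·log₁₀(3) = 4.77 dB.
L_total = 83.4 + 4.77 = 88.2 dB SPL.

88.2 dB SPL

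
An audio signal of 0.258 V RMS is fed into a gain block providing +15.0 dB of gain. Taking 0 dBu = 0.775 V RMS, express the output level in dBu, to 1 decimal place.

+5.4 dBu

Input level: 20·log₁₀(0.258/0.775) = -9.55 dBu.
Output: -9.55 + 15.0 = +5.4 dBu.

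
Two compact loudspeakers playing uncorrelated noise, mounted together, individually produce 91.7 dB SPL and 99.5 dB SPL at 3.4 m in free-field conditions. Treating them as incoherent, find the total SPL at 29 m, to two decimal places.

81.55 dB SPL

Combined at 3.4 m: 10·log₁₀(10^(91.7/10)+10^(99.5/10)) = 100.167 dB SPL.
Then apply −20·log₁₀(29/3.4) = -18.618 dB → 81.55 dB SPL.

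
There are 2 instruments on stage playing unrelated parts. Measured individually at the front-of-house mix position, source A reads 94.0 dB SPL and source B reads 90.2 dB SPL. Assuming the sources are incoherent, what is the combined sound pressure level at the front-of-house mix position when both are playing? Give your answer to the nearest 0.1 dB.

95.5 dB SPL

Add the sources as powers (linear), then convert back to dB:
L_total = 10·log₁₀(10^(94.0/10) + 10^(90.2/10)) = 10·log₁₀(3559000000) = 95.5 dB SPL.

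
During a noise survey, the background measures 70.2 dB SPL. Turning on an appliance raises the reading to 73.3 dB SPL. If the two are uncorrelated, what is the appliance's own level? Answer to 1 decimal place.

70.4 dB SPL

Background correction is a power subtraction:
L_src = 10·log₁₀(10^(73.3/10) − 10^(70.2/10)) = 10·log₁₀(10910000) = 70.4 dB SPL.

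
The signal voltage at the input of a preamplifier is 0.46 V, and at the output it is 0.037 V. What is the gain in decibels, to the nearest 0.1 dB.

Voltage is an amplitude quantity, so gain = 20·log₁₀(V_out/V_in).
20·log₁₀(0.037/0.46) = 20·log₁₀(0.08043) = -21.9 dB.

-21.9 dB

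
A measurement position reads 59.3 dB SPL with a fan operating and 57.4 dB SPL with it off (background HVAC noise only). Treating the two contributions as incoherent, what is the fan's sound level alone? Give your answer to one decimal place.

Remove the background by subtracting linear intensities:
L_src = 10·log₁₀(10^(59.3/10) − 10^(57.4/10)) = 10·log₁₀(301600) = 54.8 dB SPL.

54.8 dB SPL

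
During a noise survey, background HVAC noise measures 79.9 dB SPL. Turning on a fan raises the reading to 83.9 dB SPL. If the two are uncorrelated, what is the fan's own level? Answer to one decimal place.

Background correction is a power subtraction:
L_src = 10·log₁₀(10^(83.9/10) − 10^(79.9/10)) = 10·log₁₀(147700000) = 81.7 dB SPL.

81.7 dB SPL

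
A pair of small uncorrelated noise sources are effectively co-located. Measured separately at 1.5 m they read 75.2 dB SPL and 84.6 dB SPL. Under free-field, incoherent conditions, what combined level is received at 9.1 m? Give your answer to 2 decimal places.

Combined at 1.5 m: 10·log₁₀(10^(75.2/10)+10^(84.6/10)) = 85.072 dB SPL.
Then apply −20·log₁₀(9.1/1.5) = -15.659 dB → 69.41 dB SPL.

69.41 dB SPL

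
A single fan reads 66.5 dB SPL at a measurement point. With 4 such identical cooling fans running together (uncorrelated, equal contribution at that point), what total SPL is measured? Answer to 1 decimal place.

4 equal incoherent sources raise the level by 10·log₁₀(4) = 6.02 dB.
L_total = 66.5 + 6.02 = 72.5 dB SPL.

72.5 dB SPL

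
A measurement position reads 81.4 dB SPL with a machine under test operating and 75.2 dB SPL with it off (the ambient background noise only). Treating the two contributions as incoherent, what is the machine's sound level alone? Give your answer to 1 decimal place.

80.2 dB SPL

Remove the background by subtracting linear intensities:
L_src = 10·log₁₀(10^(81.4/10) − 10^(75.2/10)) = 10·log₁₀(104900000) = 80.2 dB SPL.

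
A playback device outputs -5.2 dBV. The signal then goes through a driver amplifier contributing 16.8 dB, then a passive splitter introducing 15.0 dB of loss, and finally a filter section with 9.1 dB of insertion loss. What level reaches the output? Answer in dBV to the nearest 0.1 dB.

Gain stages sum in dB:
-5.2 + 16.8 − 15.0 − 9.1 = -12.5 dBV.

-12.5 dBV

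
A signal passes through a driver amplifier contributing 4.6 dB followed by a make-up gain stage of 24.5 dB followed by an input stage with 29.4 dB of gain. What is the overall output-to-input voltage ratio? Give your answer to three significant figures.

841

Net gain = 4.6 + 24.5 + 29.4 = 58.5 dB.
Voltage ratio = 10^(58.5/20) = 841.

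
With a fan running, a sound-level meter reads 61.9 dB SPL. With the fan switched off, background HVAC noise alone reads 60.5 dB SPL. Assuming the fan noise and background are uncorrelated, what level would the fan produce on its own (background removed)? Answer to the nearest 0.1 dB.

56.3 dB SPL

Subtract intensities: L_src = 10·log₁₀(10^(L_total/10) − 10^(L_bg/10)).
L_src = 10·log₁₀(10^(61.9/10) − 10^(60.5/10)) = 10·log₁₀(426800) = 56.3 dB SPL.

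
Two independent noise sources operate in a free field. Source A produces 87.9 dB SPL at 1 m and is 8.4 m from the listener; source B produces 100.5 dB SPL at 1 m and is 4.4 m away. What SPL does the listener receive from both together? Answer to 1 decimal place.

87.7 dB SPL

At the listener: L_A = 87.9 − 20·log₁₀(8.4) = 69.41 dB; L_B = 100.5 − 20·log₁₀(4.4) = 87.63 dB.
Combined: 10·log₁₀(10^(69.41/10)+10^(87.63/10)) = 87.7 dB SPL.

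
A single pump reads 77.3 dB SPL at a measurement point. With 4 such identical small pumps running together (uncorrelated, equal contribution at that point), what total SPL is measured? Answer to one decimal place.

4 equal incoherent sources raise the level by 10·log₁₀(4) = 6.02 dB.
L_total = 77.3 + 6.02 = 83.3 dB SPL.

83.3 dB SPL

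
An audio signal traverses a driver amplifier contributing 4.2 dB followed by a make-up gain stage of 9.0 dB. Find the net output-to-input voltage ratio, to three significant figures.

Net gain = 4.2 + 9.0 = 13.2 dB.
Voltage ratio = 10^(13.2/20) = 4.57.

4.57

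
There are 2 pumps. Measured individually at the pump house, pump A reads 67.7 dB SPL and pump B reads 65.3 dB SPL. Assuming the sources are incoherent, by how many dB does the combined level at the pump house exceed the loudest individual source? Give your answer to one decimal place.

Add the sources as powers (linear), then convert back to dB:
L_total = 10·log₁₀(10^(67.7/10) + 10^(65.3/10)) = 69.67 dB SPL.
Excess over the loudest (67.7 dB): 69.67 − 67.7 = 2.0 dB.

2.0 dB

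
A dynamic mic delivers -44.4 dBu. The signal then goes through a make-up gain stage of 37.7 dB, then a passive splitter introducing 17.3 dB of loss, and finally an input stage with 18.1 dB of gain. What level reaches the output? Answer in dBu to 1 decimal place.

In dB, series stages simply add:
-44.4 + 37.7 − 17.3 + 18.1 = -5.9 dBu.

-5.9 dBu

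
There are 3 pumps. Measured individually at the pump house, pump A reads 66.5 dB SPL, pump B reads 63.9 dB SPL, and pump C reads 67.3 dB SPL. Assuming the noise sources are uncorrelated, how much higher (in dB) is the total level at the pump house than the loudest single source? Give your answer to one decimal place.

Uncorrelated sources add in intensity (power), not in dB.
L_total = 10·log₁₀(10^(66.5/10) + 10^(63.9/10) + 10^(67.3/10)) = 70.90 dB SPL.
Excess over the loudest (67.3 dB): 70.90 − 67.3 = 3.6 dB.

3.6 dB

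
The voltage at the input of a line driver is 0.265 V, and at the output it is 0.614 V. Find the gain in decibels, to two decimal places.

For a voltage ratio, dB = 20·log₁₀(V₂/V₁).
20·log₁₀(0.614/0.265) = 20·log₁₀(2.317) = 7.30 dB.

7.30 dB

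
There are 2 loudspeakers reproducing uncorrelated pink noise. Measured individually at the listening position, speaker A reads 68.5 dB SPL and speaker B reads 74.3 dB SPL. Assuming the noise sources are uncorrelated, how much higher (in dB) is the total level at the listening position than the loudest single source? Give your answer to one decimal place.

Uncorrelated sources add in intensity (power), not in dB.
L_total = 10·log₁₀(10^(68.5/10) + 10^(74.3/10)) = 75.31 dB SPL.
Excess over the loudest (74.3 dB): 75.31 − 74.3 = 1.0 dB.

1.0 dB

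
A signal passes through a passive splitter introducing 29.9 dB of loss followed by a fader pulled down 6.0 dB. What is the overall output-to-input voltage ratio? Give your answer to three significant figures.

Net gain = (−29.9) + (−6.0) = -35.9 dB.
Voltage ratio = 10^(-35.9/20) = 0.0160.

0.0160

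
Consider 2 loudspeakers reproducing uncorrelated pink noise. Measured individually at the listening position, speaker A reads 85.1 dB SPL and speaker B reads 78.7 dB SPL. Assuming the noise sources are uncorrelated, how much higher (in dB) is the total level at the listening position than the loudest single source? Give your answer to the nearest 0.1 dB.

Add the sources as powers (linear), then convert back to dB:
L_total = 10·log₁₀(10^(85.1/10) + 10^(78.7/10)) = 86.00 dB SPL.
Excess over the loudest (85.1 dB): 86.00 − 85.1 = 0.9 dB.

0.9 dB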